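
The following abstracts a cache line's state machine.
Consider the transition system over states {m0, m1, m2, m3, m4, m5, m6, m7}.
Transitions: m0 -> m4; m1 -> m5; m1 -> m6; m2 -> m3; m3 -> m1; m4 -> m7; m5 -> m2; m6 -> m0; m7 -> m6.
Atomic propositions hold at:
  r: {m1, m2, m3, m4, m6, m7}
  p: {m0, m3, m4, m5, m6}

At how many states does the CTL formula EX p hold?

Sat(EX p) = {s : some successor in {m0, m3, m4, m5, m6}} = {m0, m1, m2, m6, m7}
|Sat(EX p)| = |{m0, m1, m2, m6, m7}| = 5.

5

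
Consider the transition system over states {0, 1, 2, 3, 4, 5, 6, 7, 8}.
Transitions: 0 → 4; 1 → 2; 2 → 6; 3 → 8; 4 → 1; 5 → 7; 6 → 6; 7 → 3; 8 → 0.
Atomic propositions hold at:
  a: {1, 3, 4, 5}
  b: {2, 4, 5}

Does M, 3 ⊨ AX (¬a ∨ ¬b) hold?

Yes

Sat(¬a) = {0, 2, 6, 7, 8}
Sat(¬b) = {0, 1, 3, 6, 7, 8}
Sat(¬a ∨ ¬b) = {0, 1, 2, 3, 6, 7, 8}
Sat(AX (¬a ∨ ¬b)) = {s : every successor in {0, 1, 2, 3, 6, 7, 8}} = {1, 2, 3, 4, 5, 6, 7, 8}
3 ∈ Sat(AX (¬a ∨ ¬b)) = {1, 2, 3, 4, 5, 6, 7, 8}, so the formula holds at 3.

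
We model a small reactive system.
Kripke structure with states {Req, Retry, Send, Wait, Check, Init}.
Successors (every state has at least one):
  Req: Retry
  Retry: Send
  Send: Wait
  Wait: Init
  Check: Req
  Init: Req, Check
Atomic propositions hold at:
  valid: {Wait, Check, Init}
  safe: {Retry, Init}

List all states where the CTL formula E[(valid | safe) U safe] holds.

Sat(valid | safe) = {Retry, Wait, Check, Init}
E[(valid | safe) U safe]: least fixpoint, start Z0 = Sat(safe) = {Retry, Init}, add states in Sat(valid | safe) with some successor in Z. Z1 = {Retry, Wait, Init}; fixed.
Sat(E[(valid | safe) U safe]) = {Retry, Wait, Init}

{Retry, Wait, Init}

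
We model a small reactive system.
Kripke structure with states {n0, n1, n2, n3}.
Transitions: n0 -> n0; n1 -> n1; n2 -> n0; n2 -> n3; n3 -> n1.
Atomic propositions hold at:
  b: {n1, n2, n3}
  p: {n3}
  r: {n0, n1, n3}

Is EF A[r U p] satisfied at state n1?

A[r U p]: least fixpoint, start Z0 = Sat(p) = {n3}, add states in Sat(r) with every successor in Z. Already a fixed point.
Sat(A[r U p]) = {n3}
EF A[r U p]: least fixpoint, start Z0 = {n3}, add states with some successor in Z. Z1 = {n2, n3}; fixed.
Sat(EF A[r U p]) = {n2, n3}
n1 ∉ Sat(EF A[r U p]) = {n2, n3}, so the formula does not hold at n1.

No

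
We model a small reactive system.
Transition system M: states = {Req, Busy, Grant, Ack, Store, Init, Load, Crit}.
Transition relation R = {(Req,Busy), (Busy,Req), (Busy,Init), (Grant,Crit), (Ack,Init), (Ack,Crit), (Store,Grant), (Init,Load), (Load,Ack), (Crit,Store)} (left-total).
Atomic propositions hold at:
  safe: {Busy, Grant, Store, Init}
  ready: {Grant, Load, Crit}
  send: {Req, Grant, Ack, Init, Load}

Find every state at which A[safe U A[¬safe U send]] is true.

{Req, Busy, Grant, Ack, Store, Init, Load}

Sat(¬safe) = {Req, Ack, Load, Crit}
A[¬safe U send]: least fixpoint, start Z0 = Sat(send) = {Req, Grant, Ack, Init, Load}, add states in Sat(¬safe) with every successor in Z. Already a fixed point.
Sat(A[¬safe U send]) = {Req, Grant, Ack, Init, Load}
A[safe U A[¬safe U send]]: least fixpoint, start Z0 = Sat(A[¬safe U send]) = {Req, Grant, Ack, Init, Load}, add states in Sat(safe) with every successor in Z. Z1 = {Req, Busy, Grant, Ack, Store, Init, Load}; fixed.
Sat(A[safe U A[¬safe U send]]) = {Req, Busy, Grant, Ack, Store, Init, Load}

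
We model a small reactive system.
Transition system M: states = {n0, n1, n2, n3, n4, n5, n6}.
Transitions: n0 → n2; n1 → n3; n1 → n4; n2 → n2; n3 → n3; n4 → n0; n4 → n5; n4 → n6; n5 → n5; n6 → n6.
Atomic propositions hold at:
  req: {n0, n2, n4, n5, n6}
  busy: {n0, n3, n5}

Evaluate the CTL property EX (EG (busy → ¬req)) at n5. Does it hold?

Sat(¬req) = {n1, n3}
Sat(busy → ¬req) = {n1, n2, n3, n4, n6}
EG (busy → ¬req): greatest fixpoint, start Z0 = {n1, n2, n3, n4, n6}, keep only states in Sat with some successor in Z. Already a fixed point.
Sat(EG (busy → ¬req)) = {n1, n2, n3, n4, n6}
Sat(EX (EG (busy → ¬req))) = {s : some successor in {n1, n2, n3, n4, n6}} = {n0, n1, n2, n3, n4, n6}
n5 ∉ Sat(EX (EG (busy → ¬req))) = {n0, n1, n2, n3, n4, n6}, so the formula does not hold at n5.

No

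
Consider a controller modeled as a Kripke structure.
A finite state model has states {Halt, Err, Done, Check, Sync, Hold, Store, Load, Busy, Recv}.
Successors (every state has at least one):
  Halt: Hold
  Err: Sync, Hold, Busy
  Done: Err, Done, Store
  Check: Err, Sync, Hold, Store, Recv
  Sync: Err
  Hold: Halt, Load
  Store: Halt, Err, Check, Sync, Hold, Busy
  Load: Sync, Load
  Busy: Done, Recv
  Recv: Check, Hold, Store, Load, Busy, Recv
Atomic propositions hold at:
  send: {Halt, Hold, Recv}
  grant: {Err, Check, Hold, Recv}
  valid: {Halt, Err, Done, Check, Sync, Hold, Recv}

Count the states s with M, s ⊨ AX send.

1

Sat(AX send) = {s : every successor in {Halt, Hold, Recv}} = {Halt}
|Sat(AX send)| = |{Halt}| = 1.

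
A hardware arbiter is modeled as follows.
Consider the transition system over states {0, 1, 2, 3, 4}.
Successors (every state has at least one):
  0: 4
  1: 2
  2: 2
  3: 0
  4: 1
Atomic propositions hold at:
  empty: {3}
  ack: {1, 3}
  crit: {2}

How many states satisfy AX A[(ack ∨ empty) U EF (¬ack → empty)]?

3

Sat(ack ∨ empty) = {1, 3}
Sat(¬ack) = {0, 2, 4}
Sat(¬ack → empty) = {1, 3}
EF (¬ack → empty): least fixpoint, start Z0 = {1, 3}, add states with some successor in Z. Z1 = {1, 3, 4}; Z2 = {0, 1, 3, 4}; fixed.
Sat(EF (¬ack → empty)) = {0, 1, 3, 4}
A[(ack ∨ empty) U EF (¬ack → empty)]: least fixpoint, start Z0 = Sat(EF (¬ack → empty)) = {0, 1, 3, 4}, add states in Sat(ack ∨ empty) with every successor in Z. Already a fixed point.
Sat(A[(ack ∨ empty) U EF (¬ack → empty)]) = {0, 1, 3, 4}
Sat(AX A[(ack ∨ empty) U EF (¬ack → empty)]) = {s : every successor in {0, 1, 3, 4}} = {0, 3, 4}
|Sat(AX A[(ack ∨ empty) U EF (¬ack → empty)])| = |{0, 3, 4}| = 3.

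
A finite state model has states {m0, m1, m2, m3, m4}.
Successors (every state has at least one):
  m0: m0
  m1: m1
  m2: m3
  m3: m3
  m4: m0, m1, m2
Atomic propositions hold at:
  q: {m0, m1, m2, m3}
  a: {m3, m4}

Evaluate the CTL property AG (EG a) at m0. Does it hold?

No

EG a: greatest fixpoint, start Z0 = {m3, m4}, keep only states in Sat with some successor in Z. Z1 = {m3}; fixed.
Sat(EG a) = {m3}
AG (EG a): greatest fixpoint, start Z0 = {m3}, keep only states in Sat with every successor in Z. Already a fixed point.
Sat(AG (EG a)) = {m3}
m0 ∉ Sat(AG (EG a)) = {m3}, so the formula does not hold at m0.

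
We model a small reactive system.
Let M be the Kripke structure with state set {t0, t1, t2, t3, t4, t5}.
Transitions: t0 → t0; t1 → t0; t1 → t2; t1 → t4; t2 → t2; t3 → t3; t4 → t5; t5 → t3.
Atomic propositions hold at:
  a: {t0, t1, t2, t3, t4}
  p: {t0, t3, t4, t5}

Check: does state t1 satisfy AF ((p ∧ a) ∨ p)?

Sat(p ∧ a) = {t0, t3, t4}
Sat((p ∧ a) ∨ p) = {t0, t3, t4, t5}
AF ((p ∧ a) ∨ p): least fixpoint, start Z0 = {t0, t3, t4, t5}, add states with every successor in Z. Already a fixed point.
Sat(AF ((p ∧ a) ∨ p)) = {t0, t3, t4, t5}
t1 ∉ Sat(AF ((p ∧ a) ∨ p)) = {t0, t3, t4, t5}, so the formula does not hold at t1.

No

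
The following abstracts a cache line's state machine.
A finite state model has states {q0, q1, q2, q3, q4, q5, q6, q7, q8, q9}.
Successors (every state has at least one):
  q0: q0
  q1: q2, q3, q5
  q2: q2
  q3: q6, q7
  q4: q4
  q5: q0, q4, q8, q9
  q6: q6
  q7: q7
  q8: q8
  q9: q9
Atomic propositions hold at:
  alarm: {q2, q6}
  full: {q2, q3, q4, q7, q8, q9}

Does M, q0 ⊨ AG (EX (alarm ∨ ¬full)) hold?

Yes

Sat(¬full) = {q0, q1, q5, q6}
Sat(alarm ∨ ¬full) = {q0, q1, q2, q5, q6}
Sat(EX (alarm ∨ ¬full)) = {s : some successor in {q0, q1, q2, q5, q6}} = {q0, q1, q2, q3, q5, q6}
AG (EX (alarm ∨ ¬full)): greatest fixpoint, start Z0 = {q0, q1, q2, q3, q5, q6}, keep only states in Sat with every successor in Z. Z1 = {q0, q1, q2, q6}; Z2 = {q0, q2, q6}; fixed.
Sat(AG (EX (alarm ∨ ¬full))) = {q0, q2, q6}
q0 ∈ Sat(AG (EX (alarm ∨ ¬full))) = {q0, q2, q6}, so the formula holds at q0.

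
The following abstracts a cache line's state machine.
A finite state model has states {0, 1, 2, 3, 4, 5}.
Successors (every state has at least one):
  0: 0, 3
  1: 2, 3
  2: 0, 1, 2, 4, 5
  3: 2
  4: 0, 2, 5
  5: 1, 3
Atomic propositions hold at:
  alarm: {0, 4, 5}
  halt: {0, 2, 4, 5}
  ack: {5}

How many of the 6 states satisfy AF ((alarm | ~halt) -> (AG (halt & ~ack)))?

4

Sat(~halt) = {1, 3}
Sat(alarm | ~halt) = {0, 1, 3, 4, 5}
Sat(~ack) = {0, 1, 2, 3, 4}
Sat(halt & ~ack) = {0, 2, 4}
AG (halt & ~ack): greatest fixpoint, start Z0 = {0, 2, 4}, keep only states in Sat with every successor in Z. Z1 = ∅; fixed.
Sat(AG (halt & ~ack)) = ∅
Sat((alarm | ~halt) -> (AG (halt & ~ack))) = {2}
AF ((alarm | ~halt) -> (AG (halt & ~ack))): least fixpoint, start Z0 = {2}, add states with every successor in Z. Z1 = {2, 3}; Z2 = {1, 2, 3}; Z3 = {1, 2, 3, 5}; fixed.
Sat(AF ((alarm | ~halt) -> (AG (halt & ~ack)))) = {1, 2, 3, 5}
|Sat(AF ((alarm | ~halt) -> (AG (halt & ~ack))))| = |{1, 2, 3, 5}| = 4.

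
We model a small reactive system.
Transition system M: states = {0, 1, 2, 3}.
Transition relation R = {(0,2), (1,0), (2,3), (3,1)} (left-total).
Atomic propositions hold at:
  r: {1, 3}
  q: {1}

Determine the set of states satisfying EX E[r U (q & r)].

Sat(q & r) = {1}
E[r U (q & r)]: least fixpoint, start Z0 = Sat((q & r)) = {1}, add states in Sat(r) with some successor in Z. Z1 = {1, 3}; fixed.
Sat(E[r U (q & r)]) = {1, 3}
Sat(EX E[r U (q & r)]) = {s : some successor in {1, 3}} = {2, 3}

{2, 3}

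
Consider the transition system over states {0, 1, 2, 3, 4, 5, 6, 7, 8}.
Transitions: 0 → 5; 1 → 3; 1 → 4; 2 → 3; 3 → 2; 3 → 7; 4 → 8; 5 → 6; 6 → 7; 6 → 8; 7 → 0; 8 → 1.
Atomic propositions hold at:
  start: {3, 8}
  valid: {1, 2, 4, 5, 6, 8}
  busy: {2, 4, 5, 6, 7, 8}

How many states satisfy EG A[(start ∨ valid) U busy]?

Sat(start ∨ valid) = {1, 2, 3, 4, 5, 6, 8}
A[(start ∨ valid) U busy]: least fixpoint, start Z0 = Sat(busy) = {2, 4, 5, 6, 7, 8}, add states in Sat(start ∨ valid) with every successor in Z. Z1 = {2, 3, 4, 5, 6, 7, 8}; Z2 = {1, 2, 3, 4, 5, 6, 7, 8}; fixed.
Sat(A[(start ∨ valid) U busy]) = {1, 2, 3, 4, 5, 6, 7, 8}
EG A[(start ∨ valid) U busy]: greatest fixpoint, start Z0 = {1, 2, 3, 4, 5, 6, 7, 8}, keep only states in Sat with some successor in Z. Z1 = {1, 2, 3, 4, 5, 6, 8}; fixed.
Sat(EG A[(start ∨ valid) U busy]) = {1, 2, 3, 4, 5, 6, 8}
|Sat(EG A[(start ∨ valid) U busy])| = |{1, 2, 3, 4, 5, 6, 8}| = 7.

7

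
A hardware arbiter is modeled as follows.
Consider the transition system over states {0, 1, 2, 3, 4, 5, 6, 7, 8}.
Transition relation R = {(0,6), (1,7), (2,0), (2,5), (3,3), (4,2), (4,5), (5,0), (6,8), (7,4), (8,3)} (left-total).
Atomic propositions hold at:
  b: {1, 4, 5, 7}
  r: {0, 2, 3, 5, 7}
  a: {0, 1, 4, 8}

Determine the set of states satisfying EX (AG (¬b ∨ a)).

Sat(¬b) = {0, 2, 3, 6, 8}
Sat(¬b ∨ a) = {0, 1, 2, 3, 4, 6, 8}
AG (¬b ∨ a): greatest fixpoint, start Z0 = {0, 1, 2, 3, 4, 6, 8}, keep only states in Sat with every successor in Z. Z1 = {0, 3, 6, 8}; fixed.
Sat(AG (¬b ∨ a)) = {0, 3, 6, 8}
Sat(EX (AG (¬b ∨ a))) = {s : some successor in {0, 3, 6, 8}} = {0, 2, 3, 5, 6, 8}

{0, 2, 3, 5, 6, 8}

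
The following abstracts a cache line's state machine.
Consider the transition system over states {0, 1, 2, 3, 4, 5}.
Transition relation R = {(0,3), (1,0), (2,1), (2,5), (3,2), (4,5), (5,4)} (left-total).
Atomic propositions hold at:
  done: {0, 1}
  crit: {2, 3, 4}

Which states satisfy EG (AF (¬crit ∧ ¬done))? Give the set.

{4, 5}

Sat(¬crit) = {0, 1, 5}
Sat(¬done) = {2, 3, 4, 5}
Sat(¬crit ∧ ¬done) = {5}
AF (¬crit ∧ ¬done): least fixpoint, start Z0 = {5}, add states with every successor in Z. Z1 = {4, 5}; fixed.
Sat(AF (¬crit ∧ ¬done)) = {4, 5}
EG (AF (¬crit ∧ ¬done)): greatest fixpoint, start Z0 = {4, 5}, keep only states in Sat with some successor in Z. Already a fixed point.
Sat(EG (AF (¬crit ∧ ¬done))) = {4, 5}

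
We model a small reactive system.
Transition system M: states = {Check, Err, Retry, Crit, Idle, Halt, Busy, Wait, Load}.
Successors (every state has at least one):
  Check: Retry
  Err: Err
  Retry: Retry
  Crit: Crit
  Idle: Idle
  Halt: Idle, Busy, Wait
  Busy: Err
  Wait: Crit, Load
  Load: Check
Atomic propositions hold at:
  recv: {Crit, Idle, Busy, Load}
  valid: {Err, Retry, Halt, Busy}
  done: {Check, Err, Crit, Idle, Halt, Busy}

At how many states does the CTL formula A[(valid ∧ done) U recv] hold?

Sat(valid ∧ done) = {Err, Halt, Busy}
A[(valid ∧ done) U recv]: least fixpoint, start Z0 = Sat(recv) = {Crit, Idle, Busy, Load}, add states in Sat(valid ∧ done) with every successor in Z. Already a fixed point.
Sat(A[(valid ∧ done) U recv]) = {Crit, Idle, Busy, Load}
|Sat(A[(valid ∧ done) U recv])| = |{Crit, Idle, Busy, Load}| = 4.

4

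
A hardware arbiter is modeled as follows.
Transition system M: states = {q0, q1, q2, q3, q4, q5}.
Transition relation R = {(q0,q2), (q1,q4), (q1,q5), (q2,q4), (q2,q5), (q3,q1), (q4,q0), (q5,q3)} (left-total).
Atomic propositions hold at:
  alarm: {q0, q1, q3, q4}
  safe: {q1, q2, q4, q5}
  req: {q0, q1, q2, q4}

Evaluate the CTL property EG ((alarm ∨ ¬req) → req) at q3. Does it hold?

Sat(¬req) = {q3, q5}
Sat(alarm ∨ ¬req) = {q0, q1, q3, q4, q5}
Sat((alarm ∨ ¬req) → req) = {q0, q1, q2, q4}
EG ((alarm ∨ ¬req) → req): greatest fixpoint, start Z0 = {q0, q1, q2, q4}, keep only states in Sat with some successor in Z. Already a fixed point.
Sat(EG ((alarm ∨ ¬req) → req)) = {q0, q1, q2, q4}
q3 ∉ Sat(EG ((alarm ∨ ¬req) → req)) = {q0, q1, q2, q4}, so the formula does not hold at q3.

No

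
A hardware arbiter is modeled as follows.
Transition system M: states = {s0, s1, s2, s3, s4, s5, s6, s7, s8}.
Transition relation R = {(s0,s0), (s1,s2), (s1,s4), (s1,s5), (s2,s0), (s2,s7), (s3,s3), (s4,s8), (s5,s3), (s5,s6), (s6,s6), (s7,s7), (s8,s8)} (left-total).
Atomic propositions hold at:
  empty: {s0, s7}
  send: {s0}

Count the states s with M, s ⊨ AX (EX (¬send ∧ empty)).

1

Sat(¬send) = {s1, s2, s3, s4, s5, s6, s7, s8}
Sat(¬send ∧ empty) = {s7}
Sat(EX (¬send ∧ empty)) = {s : some successor in {s7}} = {s2, s7}
Sat(AX (EX (¬send ∧ empty))) = {s : every successor in {s2, s7}} = {s7}
|Sat(AX (EX (¬send ∧ empty)))| = |{s7}| = 1.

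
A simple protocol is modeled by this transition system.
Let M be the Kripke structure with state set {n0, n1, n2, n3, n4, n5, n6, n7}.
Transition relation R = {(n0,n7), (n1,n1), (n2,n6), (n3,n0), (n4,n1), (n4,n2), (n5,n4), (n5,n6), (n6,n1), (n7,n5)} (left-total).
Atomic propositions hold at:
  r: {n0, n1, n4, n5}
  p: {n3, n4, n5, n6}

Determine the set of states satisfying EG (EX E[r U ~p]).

{n0, n1, n3, n4, n5, n6, n7}

Sat(~p) = {n0, n1, n2, n7}
E[r U ~p]: least fixpoint, start Z0 = Sat(~p) = {n0, n1, n2, n7}, add states in Sat(r) with some successor in Z. Z1 = {n0, n1, n2, n4, n7}; Z2 = {n0, n1, n2, n4, n5, n7}; fixed.
Sat(E[r U ~p]) = {n0, n1, n2, n4, n5, n7}
Sat(EX E[r U ~p]) = {s : some successor in {n0, n1, n2, n4, n5, n7}} = {n0, n1, n3, n4, n5, n6, n7}
EG (EX E[r U ~p]): greatest fixpoint, start Z0 = {n0, n1, n3, n4, n5, n6, n7}, keep only states in Sat with some successor in Z. Already a fixed point.
Sat(EG (EX E[r U ~p])) = {n0, n1, n3, n4, n5, n6, n7}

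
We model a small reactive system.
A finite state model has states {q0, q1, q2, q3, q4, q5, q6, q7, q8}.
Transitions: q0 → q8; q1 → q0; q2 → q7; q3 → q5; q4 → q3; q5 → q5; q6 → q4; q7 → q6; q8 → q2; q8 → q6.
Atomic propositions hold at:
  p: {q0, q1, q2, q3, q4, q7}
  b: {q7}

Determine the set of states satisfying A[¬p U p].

{q0, q1, q2, q3, q4, q6, q7, q8}

Sat(¬p) = {q5, q6, q8}
A[¬p U p]: least fixpoint, start Z0 = Sat(p) = {q0, q1, q2, q3, q4, q7}, add states in Sat(¬p) with every successor in Z. Z1 = {q0, q1, q2, q3, q4, q6, q7}; Z2 = {q0, q1, q2, q3, q4, q6, q7, q8}; fixed.
Sat(A[¬p U p]) = {q0, q1, q2, q3, q4, q6, q7, q8}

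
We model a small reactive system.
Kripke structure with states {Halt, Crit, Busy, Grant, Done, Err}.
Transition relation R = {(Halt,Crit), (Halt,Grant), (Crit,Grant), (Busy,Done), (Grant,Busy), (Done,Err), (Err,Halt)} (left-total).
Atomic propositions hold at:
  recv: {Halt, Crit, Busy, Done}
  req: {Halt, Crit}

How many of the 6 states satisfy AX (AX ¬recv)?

1

Sat(¬recv) = {Grant, Err}
Sat(AX ¬recv) = {s : every successor in {Grant, Err}} = {Crit, Done}
Sat(AX (AX ¬recv)) = {s : every successor in {Crit, Done}} = {Busy}
|Sat(AX (AX ¬recv))| = |{Busy}| = 1.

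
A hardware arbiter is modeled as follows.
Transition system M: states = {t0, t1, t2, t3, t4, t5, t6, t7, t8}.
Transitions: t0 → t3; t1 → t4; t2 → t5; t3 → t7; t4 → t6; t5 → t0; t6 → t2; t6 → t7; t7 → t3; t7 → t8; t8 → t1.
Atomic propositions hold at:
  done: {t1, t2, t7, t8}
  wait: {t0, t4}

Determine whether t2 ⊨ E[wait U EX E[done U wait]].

E[done U wait]: least fixpoint, start Z0 = Sat(wait) = {t0, t4}, add states in Sat(done) with some successor in Z. Z1 = {t0, t1, t4}; Z2 = {t0, t1, t4, t8}; Z3 = {t0, t1, t4, t7, t8}; fixed.
Sat(E[done U wait]) = {t0, t1, t4, t7, t8}
Sat(EX E[done U wait]) = {s : some successor in {t0, t1, t4, t7, t8}} = {t1, t3, t5, t6, t7, t8}
E[wait U EX E[done U wait]]: least fixpoint, start Z0 = Sat(EX E[done U wait]) = {t1, t3, t5, t6, t7, t8}, add states in Sat(wait) with some successor in Z. Z1 = {t0, t1, t3, t4, t5, t6, t7, t8}; fixed.
Sat(E[wait U EX E[done U wait]]) = {t0, t1, t3, t4, t5, t6, t7, t8}
t2 ∉ Sat(E[wait U EX E[done U wait]]) = {t0, t1, t3, t4, t5, t6, t7, t8}, so the formula does not hold at t2.

No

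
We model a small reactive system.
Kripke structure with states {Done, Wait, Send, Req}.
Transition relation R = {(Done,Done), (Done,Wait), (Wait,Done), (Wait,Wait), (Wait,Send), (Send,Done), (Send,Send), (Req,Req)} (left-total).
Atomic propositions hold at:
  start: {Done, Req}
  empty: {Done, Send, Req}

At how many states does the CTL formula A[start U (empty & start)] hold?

Sat(empty & start) = {Done, Req}
A[start U (empty & start)]: least fixpoint, start Z0 = Sat((empty & start)) = {Done, Req}, add states in Sat(start) with every successor in Z. Already a fixed point.
Sat(A[start U (empty & start)]) = {Done, Req}
|Sat(A[start U (empty & start)])| = |{Done, Req}| = 2.

2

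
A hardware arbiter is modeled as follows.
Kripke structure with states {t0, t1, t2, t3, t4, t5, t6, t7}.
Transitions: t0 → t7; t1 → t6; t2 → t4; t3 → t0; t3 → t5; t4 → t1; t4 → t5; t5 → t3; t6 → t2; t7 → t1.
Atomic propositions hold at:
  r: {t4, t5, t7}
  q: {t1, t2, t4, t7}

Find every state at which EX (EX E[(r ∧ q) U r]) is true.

Sat(r ∧ q) = {t4, t7}
E[(r ∧ q) U r]: least fixpoint, start Z0 = Sat(r) = {t4, t5, t7}, add states in Sat(r ∧ q) with some successor in Z. Already a fixed point.
Sat(E[(r ∧ q) U r]) = {t4, t5, t7}
Sat(EX E[(r ∧ q) U r]) = {s : some successor in {t4, t5, t7}} = {t0, t2, t3, t4}
Sat(EX (EX E[(r ∧ q) U r])) = {s : some successor in {t0, t2, t3, t4}} = {t2, t3, t5, t6}

{t2, t3, t5, t6}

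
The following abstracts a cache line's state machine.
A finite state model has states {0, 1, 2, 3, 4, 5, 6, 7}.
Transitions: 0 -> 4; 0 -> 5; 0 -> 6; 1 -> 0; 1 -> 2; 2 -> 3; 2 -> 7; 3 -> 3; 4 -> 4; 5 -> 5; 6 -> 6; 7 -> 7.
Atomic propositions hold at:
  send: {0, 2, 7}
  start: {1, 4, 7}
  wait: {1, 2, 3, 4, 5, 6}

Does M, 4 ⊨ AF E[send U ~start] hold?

No

Sat(~start) = {0, 2, 3, 5, 6}
E[send U ~start]: least fixpoint, start Z0 = Sat(~start) = {0, 2, 3, 5, 6}, add states in Sat(send) with some successor in Z. Already a fixed point.
Sat(E[send U ~start]) = {0, 2, 3, 5, 6}
AF E[send U ~start]: least fixpoint, start Z0 = {0, 2, 3, 5, 6}, add states with every successor in Z. Z1 = {0, 1, 2, 3, 5, 6}; fixed.
Sat(AF E[send U ~start]) = {0, 1, 2, 3, 5, 6}
4 ∉ Sat(AF E[send U ~start]) = {0, 1, 2, 3, 5, 6}, so the formula does not hold at 4.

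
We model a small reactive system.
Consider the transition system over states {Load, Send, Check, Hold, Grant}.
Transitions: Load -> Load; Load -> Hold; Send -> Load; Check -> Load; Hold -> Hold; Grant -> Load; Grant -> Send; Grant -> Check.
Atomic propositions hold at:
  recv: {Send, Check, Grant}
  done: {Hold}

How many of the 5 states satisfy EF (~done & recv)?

Sat(~done) = {Load, Send, Check, Grant}
Sat(~done & recv) = {Send, Check, Grant}
EF (~done & recv): least fixpoint, start Z0 = {Send, Check, Grant}, add states with some successor in Z. Already a fixed point.
Sat(EF (~done & recv)) = {Send, Check, Grant}
|Sat(EF (~done & recv))| = |{Send, Check, Grant}| = 3.

3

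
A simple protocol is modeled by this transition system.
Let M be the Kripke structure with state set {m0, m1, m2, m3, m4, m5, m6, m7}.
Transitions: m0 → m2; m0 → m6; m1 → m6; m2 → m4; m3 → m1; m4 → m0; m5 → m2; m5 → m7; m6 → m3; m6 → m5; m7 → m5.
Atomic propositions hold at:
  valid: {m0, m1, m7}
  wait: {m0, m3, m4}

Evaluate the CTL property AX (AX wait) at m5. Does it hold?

Sat(AX wait) = {s : every successor in {m0, m3, m4}} = {m2, m4}
Sat(AX (AX wait)) = {s : every successor in {m2, m4}} = {m2}
m5 ∉ Sat(AX (AX wait)) = {m2}, so the formula does not hold at m5.

No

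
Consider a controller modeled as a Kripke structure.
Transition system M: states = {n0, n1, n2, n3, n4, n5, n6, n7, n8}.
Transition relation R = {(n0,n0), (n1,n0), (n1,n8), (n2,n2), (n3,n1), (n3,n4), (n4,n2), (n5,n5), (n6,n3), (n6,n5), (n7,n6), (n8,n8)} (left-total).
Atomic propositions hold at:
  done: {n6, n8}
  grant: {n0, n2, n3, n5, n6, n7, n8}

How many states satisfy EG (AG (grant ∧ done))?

1

Sat(grant ∧ done) = {n6, n8}
AG (grant ∧ done): greatest fixpoint, start Z0 = {n6, n8}, keep only states in Sat with every successor in Z. Z1 = {n8}; fixed.
Sat(AG (grant ∧ done)) = {n8}
EG (AG (grant ∧ done)): greatest fixpoint, start Z0 = {n8}, keep only states in Sat with some successor in Z. Already a fixed point.
Sat(EG (AG (grant ∧ done))) = {n8}
|Sat(EG (AG (grant ∧ done)))| = |{n8}| = 1.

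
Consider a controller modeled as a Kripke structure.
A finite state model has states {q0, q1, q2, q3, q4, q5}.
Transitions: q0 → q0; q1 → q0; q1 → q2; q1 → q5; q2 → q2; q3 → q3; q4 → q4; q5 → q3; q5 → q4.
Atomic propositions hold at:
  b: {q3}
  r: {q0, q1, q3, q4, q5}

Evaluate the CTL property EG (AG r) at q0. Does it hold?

Yes

AG r: greatest fixpoint, start Z0 = {q0, q1, q3, q4, q5}, keep only states in Sat with every successor in Z. Z1 = {q0, q3, q4, q5}; fixed.
Sat(AG r) = {q0, q3, q4, q5}
EG (AG r): greatest fixpoint, start Z0 = {q0, q3, q4, q5}, keep only states in Sat with some successor in Z. Already a fixed point.
Sat(EG (AG r)) = {q0, q3, q4, q5}
q0 ∈ Sat(EG (AG r)) = {q0, q3, q4, q5}, so the formula holds at q0.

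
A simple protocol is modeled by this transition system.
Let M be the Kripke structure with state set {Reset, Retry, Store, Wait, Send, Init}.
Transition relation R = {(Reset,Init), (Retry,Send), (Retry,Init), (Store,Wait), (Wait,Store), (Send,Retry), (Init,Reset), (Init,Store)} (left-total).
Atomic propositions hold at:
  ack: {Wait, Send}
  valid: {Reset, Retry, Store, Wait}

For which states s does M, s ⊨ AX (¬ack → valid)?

Sat(¬ack) = {Reset, Retry, Store, Init}
Sat(¬ack → valid) = {Reset, Retry, Store, Wait, Send}
Sat(AX (¬ack → valid)) = {s : every successor in {Reset, Retry, Store, Wait, Send}} = {Store, Wait, Send, Init}

{Store, Wait, Send, Init}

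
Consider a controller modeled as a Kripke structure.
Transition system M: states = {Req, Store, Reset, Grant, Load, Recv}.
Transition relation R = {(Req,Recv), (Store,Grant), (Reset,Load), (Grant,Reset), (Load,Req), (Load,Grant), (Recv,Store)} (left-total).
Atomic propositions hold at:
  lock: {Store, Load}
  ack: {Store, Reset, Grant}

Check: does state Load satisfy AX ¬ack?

Sat(¬ack) = {Req, Load, Recv}
Sat(AX ¬ack) = {s : every successor in {Req, Load, Recv}} = {Req, Reset}
Load ∉ Sat(AX ¬ack) = {Req, Reset}, so the formula does not hold at Load.

No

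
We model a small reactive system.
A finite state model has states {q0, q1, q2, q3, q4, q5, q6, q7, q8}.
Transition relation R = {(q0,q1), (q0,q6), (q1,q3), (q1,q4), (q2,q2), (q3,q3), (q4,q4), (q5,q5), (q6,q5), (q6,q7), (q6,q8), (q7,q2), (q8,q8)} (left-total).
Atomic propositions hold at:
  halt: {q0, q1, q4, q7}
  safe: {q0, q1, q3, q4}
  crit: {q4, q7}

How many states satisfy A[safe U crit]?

2

A[safe U crit]: least fixpoint, start Z0 = Sat(crit) = {q4, q7}, add states in Sat(safe) with every successor in Z. Already a fixed point.
Sat(A[safe U crit]) = {q4, q7}
|Sat(A[safe U crit])| = |{q4, q7}| = 2.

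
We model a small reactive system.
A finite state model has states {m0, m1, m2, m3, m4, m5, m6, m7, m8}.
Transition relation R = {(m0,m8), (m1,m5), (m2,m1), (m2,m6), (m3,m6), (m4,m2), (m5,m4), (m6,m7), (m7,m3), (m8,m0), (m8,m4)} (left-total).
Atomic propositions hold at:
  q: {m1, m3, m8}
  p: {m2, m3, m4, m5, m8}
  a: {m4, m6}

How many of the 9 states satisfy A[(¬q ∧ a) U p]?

Sat(¬q) = {m0, m2, m4, m5, m6, m7}
Sat(¬q ∧ a) = {m4, m6}
A[(¬q ∧ a) U p]: least fixpoint, start Z0 = Sat(p) = {m2, m3, m4, m5, m8}, add states in Sat(¬q ∧ a) with every successor in Z. Already a fixed point.
Sat(A[(¬q ∧ a) U p]) = {m2, m3, m4, m5, m8}
|Sat(A[(¬q ∧ a) U p])| = |{m2, m3, m4, m5, m8}| = 5.

5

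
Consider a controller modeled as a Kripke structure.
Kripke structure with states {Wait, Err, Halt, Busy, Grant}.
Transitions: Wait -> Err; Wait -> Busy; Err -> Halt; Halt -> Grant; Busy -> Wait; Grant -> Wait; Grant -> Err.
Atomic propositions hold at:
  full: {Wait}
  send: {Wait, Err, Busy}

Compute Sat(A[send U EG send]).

EG send: greatest fixpoint, start Z0 = {Wait, Err, Busy}, keep only states in Sat with some successor in Z. Z1 = {Wait, Busy}; fixed.
Sat(EG send) = {Wait, Busy}
A[send U EG send]: least fixpoint, start Z0 = Sat(EG send) = {Wait, Busy}, add states in Sat(send) with every successor in Z. Already a fixed point.
Sat(A[send U EG send]) = {Wait, Busy}

{Wait, Busy}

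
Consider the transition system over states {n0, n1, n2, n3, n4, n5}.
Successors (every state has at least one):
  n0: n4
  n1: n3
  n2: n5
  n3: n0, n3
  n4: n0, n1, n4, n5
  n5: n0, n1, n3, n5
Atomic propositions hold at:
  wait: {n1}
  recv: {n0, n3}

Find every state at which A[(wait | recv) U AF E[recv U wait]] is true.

Sat(wait | recv) = {n0, n1, n3}
E[recv U wait]: least fixpoint, start Z0 = Sat(wait) = {n1}, add states in Sat(recv) with some successor in Z. Already a fixed point.
Sat(E[recv U wait]) = {n1}
AF E[recv U wait]: least fixpoint, start Z0 = {n1}, add states with every successor in Z. Already a fixed point.
Sat(AF E[recv U wait]) = {n1}
A[(wait | recv) U AF E[recv U wait]]: least fixpoint, start Z0 = Sat(AF E[recv U wait]) = {n1}, add states in Sat(wait | recv) with every successor in Z. Already a fixed point.
Sat(A[(wait | recv) U AF E[recv U wait]]) = {n1}

{n1}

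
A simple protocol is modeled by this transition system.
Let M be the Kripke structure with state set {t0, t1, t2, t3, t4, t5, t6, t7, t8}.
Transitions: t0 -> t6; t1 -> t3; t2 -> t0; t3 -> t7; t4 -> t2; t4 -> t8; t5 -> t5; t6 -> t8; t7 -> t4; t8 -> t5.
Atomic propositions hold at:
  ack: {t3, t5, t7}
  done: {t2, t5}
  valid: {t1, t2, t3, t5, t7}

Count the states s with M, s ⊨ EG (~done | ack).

Sat(~done) = {t0, t1, t3, t4, t6, t7, t8}
Sat(~done | ack) = {t0, t1, t3, t4, t5, t6, t7, t8}
EG (~done | ack): greatest fixpoint, start Z0 = {t0, t1, t3, t4, t5, t6, t7, t8}, keep only states in Sat with some successor in Z. Already a fixed point.
Sat(EG (~done | ack)) = {t0, t1, t3, t4, t5, t6, t7, t8}
|Sat(EG (~done | ack))| = |{t0, t1, t3, t4, t5, t6, t7, t8}| = 8.

8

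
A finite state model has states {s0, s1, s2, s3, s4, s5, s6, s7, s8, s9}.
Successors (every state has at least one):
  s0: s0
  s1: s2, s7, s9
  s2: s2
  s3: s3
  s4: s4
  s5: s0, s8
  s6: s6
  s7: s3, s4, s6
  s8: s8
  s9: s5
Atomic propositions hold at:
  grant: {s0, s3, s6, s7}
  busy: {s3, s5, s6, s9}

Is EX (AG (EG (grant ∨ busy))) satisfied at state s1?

No

Sat(grant ∨ busy) = {s0, s3, s5, s6, s7, s9}
EG (grant ∨ busy): greatest fixpoint, start Z0 = {s0, s3, s5, s6, s7, s9}, keep only states in Sat with some successor in Z. Already a fixed point.
Sat(EG (grant ∨ busy)) = {s0, s3, s5, s6, s7, s9}
AG (EG (grant ∨ busy)): greatest fixpoint, start Z0 = {s0, s3, s5, s6, s7, s9}, keep only states in Sat with every successor in Z. Z1 = {s0, s3, s6, s9}; Z2 = {s0, s3, s6}; fixed.
Sat(AG (EG (grant ∨ busy))) = {s0, s3, s6}
Sat(EX (AG (EG (grant ∨ busy)))) = {s : some successor in {s0, s3, s6}} = {s0, s3, s5, s6, s7}
s1 ∉ Sat(EX (AG (EG (grant ∨ busy)))) = {s0, s3, s5, s6, s7}, so the formula does not hold at s1.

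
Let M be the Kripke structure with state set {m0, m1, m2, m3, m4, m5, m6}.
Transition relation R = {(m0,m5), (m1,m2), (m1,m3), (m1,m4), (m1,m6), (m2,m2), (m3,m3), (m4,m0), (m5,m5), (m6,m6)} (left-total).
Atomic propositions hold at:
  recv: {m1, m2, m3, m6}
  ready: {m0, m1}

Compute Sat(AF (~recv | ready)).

Sat(~recv) = {m0, m4, m5}
Sat(~recv | ready) = {m0, m1, m4, m5}
AF (~recv | ready): least fixpoint, start Z0 = {m0, m1, m4, m5}, add states with every successor in Z. Already a fixed point.
Sat(AF (~recv | ready)) = {m0, m1, m4, m5}

{m0, m1, m4, m5}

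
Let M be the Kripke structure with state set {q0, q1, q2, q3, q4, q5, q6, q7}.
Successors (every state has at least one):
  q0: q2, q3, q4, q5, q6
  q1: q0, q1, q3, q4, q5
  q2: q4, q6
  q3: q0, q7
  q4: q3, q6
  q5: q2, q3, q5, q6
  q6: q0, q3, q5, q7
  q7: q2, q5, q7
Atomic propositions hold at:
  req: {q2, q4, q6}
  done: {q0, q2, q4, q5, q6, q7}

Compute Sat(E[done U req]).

{q0, q2, q4, q5, q6, q7}

E[done U req]: least fixpoint, start Z0 = Sat(req) = {q2, q4, q6}, add states in Sat(done) with some successor in Z. Z1 = {q0, q2, q4, q5, q6, q7}; fixed.
Sat(E[done U req]) = {q0, q2, q4, q5, q6, q7}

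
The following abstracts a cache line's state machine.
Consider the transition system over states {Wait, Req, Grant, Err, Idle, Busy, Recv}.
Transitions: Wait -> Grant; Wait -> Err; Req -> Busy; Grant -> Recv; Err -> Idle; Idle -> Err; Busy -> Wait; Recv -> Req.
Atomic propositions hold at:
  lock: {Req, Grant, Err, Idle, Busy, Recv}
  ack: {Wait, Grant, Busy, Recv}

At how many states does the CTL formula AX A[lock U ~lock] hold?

Sat(~lock) = {Wait}
A[lock U ~lock]: least fixpoint, start Z0 = Sat(~lock) = {Wait}, add states in Sat(lock) with every successor in Z. Z1 = {Wait, Busy}; Z2 = {Wait, Req, Busy}; Z3 = {Wait, Req, Busy, Recv}; Z4 = {Wait, Req, Grant, Busy, Recv}; fixed.
Sat(A[lock U ~lock]) = {Wait, Req, Grant, Busy, Recv}
Sat(AX A[lock U ~lock]) = {s : every successor in {Wait, Req, Grant, Busy, Recv}} = {Req, Grant, Busy, Recv}
|Sat(AX A[lock U ~lock])| = |{Req, Grant, Busy, Recv}| = 4.

4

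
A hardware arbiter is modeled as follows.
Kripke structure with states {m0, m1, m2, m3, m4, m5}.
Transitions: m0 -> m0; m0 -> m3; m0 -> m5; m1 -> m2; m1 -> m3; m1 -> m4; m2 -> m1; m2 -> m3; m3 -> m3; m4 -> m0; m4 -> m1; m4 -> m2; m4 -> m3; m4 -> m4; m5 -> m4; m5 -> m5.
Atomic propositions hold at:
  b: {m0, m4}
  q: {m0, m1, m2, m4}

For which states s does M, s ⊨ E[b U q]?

E[b U q]: least fixpoint, start Z0 = Sat(q) = {m0, m1, m2, m4}, add states in Sat(b) with some successor in Z. Already a fixed point.
Sat(E[b U q]) = {m0, m1, m2, m4}

{m0, m1, m2, m4}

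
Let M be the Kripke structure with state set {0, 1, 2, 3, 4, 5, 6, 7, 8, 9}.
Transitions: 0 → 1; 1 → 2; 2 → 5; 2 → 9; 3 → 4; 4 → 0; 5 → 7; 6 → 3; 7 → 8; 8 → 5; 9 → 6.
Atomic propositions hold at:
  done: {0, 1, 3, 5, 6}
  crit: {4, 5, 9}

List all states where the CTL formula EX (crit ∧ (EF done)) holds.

{2, 3, 8}

EF done: least fixpoint, start Z0 = {0, 1, 3, 5, 6}, add states with some successor in Z. Z1 = {0, 1, 2, 3, 4, 5, 6, 8, 9}; Z2 = {0, 1, 2, 3, 4, 5, 6, 7, 8, 9}; fixed.
Sat(EF done) = {0, 1, 2, 3, 4, 5, 6, 7, 8, 9}
Sat(crit ∧ (EF done)) = {4, 5, 9}
Sat(EX (crit ∧ (EF done))) = {s : some successor in {4, 5, 9}} = {2, 3, 8}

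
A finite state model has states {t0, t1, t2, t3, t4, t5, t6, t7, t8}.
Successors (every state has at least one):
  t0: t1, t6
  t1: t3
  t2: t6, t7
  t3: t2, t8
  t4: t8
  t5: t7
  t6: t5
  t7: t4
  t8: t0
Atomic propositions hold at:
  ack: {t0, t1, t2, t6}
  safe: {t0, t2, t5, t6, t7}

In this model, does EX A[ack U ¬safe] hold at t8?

Sat(¬safe) = {t1, t3, t4, t8}
A[ack U ¬safe]: least fixpoint, start Z0 = Sat(¬safe) = {t1, t3, t4, t8}, add states in Sat(ack) with every successor in Z. Already a fixed point.
Sat(A[ack U ¬safe]) = {t1, t3, t4, t8}
Sat(EX A[ack U ¬safe]) = {s : some successor in {t1, t3, t4, t8}} = {t0, t1, t3, t4, t7}
t8 ∉ Sat(EX A[ack U ¬safe]) = {t0, t1, t3, t4, t7}, so the formula does not hold at t8.

No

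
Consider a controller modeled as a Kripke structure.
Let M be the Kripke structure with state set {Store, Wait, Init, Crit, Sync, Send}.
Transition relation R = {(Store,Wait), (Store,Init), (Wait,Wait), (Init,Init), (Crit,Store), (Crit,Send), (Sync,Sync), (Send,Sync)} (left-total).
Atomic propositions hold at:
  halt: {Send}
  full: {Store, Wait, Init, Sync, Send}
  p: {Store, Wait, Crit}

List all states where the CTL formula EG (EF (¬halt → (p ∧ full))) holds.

{Store, Wait, Crit}

Sat(¬halt) = {Store, Wait, Init, Crit, Sync}
Sat(p ∧ full) = {Store, Wait}
Sat(¬halt → (p ∧ full)) = {Store, Wait, Send}
EF (¬halt → (p ∧ full)): least fixpoint, start Z0 = {Store, Wait, Send}, add states with some successor in Z. Z1 = {Store, Wait, Crit, Send}; fixed.
Sat(EF (¬halt → (p ∧ full))) = {Store, Wait, Crit, Send}
EG (EF (¬halt → (p ∧ full))): greatest fixpoint, start Z0 = {Store, Wait, Crit, Send}, keep only states in Sat with some successor in Z. Z1 = {Store, Wait, Crit}; fixed.
Sat(EG (EF (¬halt → (p ∧ full)))) = {Store, Wait, Crit}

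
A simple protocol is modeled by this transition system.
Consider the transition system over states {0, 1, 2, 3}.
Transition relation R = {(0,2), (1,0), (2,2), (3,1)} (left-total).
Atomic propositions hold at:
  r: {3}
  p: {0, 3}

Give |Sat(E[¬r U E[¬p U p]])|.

Sat(¬r) = {0, 1, 2}
Sat(¬p) = {1, 2}
E[¬p U p]: least fixpoint, start Z0 = Sat(p) = {0, 3}, add states in Sat(¬p) with some successor in Z. Z1 = {0, 1, 3}; fixed.
Sat(E[¬p U p]) = {0, 1, 3}
E[¬r U E[¬p U p]]: least fixpoint, start Z0 = Sat(E[¬p U p]) = {0, 1, 3}, add states in Sat(¬r) with some successor in Z. Already a fixed point.
Sat(E[¬r U E[¬p U p]]) = {0, 1, 3}
|Sat(E[¬r U E[¬p U p]])| = |{0, 1, 3}| = 3.

3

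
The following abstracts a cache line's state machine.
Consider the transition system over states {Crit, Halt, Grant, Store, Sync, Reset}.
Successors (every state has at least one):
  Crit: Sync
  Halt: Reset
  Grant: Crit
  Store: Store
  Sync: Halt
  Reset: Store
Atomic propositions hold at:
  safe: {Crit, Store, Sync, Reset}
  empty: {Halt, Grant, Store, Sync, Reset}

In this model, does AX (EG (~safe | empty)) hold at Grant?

Sat(~safe) = {Halt, Grant}
Sat(~safe | empty) = {Halt, Grant, Store, Sync, Reset}
EG (~safe | empty): greatest fixpoint, start Z0 = {Halt, Grant, Store, Sync, Reset}, keep only states in Sat with some successor in Z. Z1 = {Halt, Store, Sync, Reset}; fixed.
Sat(EG (~safe | empty)) = {Halt, Store, Sync, Reset}
Sat(AX (EG (~safe | empty))) = {s : every successor in {Halt, Store, Sync, Reset}} = {Crit, Halt, Store, Sync, Reset}
Grant ∉ Sat(AX (EG (~safe | empty))) = {Crit, Halt, Store, Sync, Reset}, so the formula does not hold at Grant.

No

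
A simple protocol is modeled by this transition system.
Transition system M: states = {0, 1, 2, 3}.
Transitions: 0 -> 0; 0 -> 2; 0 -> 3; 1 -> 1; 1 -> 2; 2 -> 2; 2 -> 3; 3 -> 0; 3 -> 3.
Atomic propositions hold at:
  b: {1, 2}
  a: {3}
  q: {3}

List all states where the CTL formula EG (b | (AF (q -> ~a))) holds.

{0, 1, 2}

Sat(~a) = {0, 1, 2}
Sat(q -> ~a) = {0, 1, 2}
AF (q -> ~a): least fixpoint, start Z0 = {0, 1, 2}, add states with every successor in Z. Already a fixed point.
Sat(AF (q -> ~a)) = {0, 1, 2}
Sat(b | (AF (q -> ~a))) = {0, 1, 2}
EG (b | (AF (q -> ~a))): greatest fixpoint, start Z0 = {0, 1, 2}, keep only states in Sat with some successor in Z. Already a fixed point.
Sat(EG (b | (AF (q -> ~a)))) = {0, 1, 2}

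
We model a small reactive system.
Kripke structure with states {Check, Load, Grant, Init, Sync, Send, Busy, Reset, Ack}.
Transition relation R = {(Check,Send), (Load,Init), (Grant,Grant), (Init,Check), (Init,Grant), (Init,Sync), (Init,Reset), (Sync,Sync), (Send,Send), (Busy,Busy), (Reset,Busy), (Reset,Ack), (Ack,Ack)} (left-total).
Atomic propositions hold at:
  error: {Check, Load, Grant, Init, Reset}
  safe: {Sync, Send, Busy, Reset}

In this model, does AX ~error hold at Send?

Sat(~error) = {Sync, Send, Busy, Ack}
Sat(AX ~error) = {s : every successor in {Sync, Send, Busy, Ack}} = {Check, Sync, Send, Busy, Reset, Ack}
Send ∈ Sat(AX ~error) = {Check, Sync, Send, Busy, Reset, Ack}, so the formula holds at Send.

Yes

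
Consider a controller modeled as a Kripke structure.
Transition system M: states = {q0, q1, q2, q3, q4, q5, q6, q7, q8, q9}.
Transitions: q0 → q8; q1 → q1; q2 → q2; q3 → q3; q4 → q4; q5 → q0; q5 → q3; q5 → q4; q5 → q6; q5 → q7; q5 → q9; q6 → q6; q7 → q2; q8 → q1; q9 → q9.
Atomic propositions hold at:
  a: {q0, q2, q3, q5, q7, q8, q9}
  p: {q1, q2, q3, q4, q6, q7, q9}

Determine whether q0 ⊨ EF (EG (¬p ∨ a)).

Sat(¬p) = {q0, q5, q8}
Sat(¬p ∨ a) = {q0, q2, q3, q5, q7, q8, q9}
EG (¬p ∨ a): greatest fixpoint, start Z0 = {q0, q2, q3, q5, q7, q8, q9}, keep only states in Sat with some successor in Z. Z1 = {q0, q2, q3, q5, q7, q9}; Z2 = {q2, q3, q5, q7, q9}; fixed.
Sat(EG (¬p ∨ a)) = {q2, q3, q5, q7, q9}
EF (EG (¬p ∨ a)): least fixpoint, start Z0 = {q2, q3, q5, q7, q9}, add states with some successor in Z. Already a fixed point.
Sat(EF (EG (¬p ∨ a))) = {q2, q3, q5, q7, q9}
q0 ∉ Sat(EF (EG (¬p ∨ a))) = {q2, q3, q5, q7, q9}, so the formula does not hold at q0.

No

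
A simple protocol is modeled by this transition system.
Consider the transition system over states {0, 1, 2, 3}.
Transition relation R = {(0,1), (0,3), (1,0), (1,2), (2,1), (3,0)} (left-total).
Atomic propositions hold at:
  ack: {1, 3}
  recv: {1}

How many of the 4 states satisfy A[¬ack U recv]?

Sat(¬ack) = {0, 2}
A[¬ack U recv]: least fixpoint, start Z0 = Sat(recv) = {1}, add states in Sat(¬ack) with every successor in Z. Z1 = {1, 2}; fixed.
Sat(A[¬ack U recv]) = {1, 2}
|Sat(A[¬ack U recv])| = |{1, 2}| = 2.

2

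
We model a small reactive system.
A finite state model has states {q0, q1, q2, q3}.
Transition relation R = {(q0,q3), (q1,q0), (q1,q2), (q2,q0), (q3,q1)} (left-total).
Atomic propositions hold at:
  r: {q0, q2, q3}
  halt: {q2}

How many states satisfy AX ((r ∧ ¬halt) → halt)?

Sat(¬halt) = {q0, q1, q3}
Sat(r ∧ ¬halt) = {q0, q3}
Sat((r ∧ ¬halt) → halt) = {q1, q2}
Sat(AX ((r ∧ ¬halt) → halt)) = {s : every successor in {q1, q2}} = {q3}
|Sat(AX ((r ∧ ¬halt) → halt))| = |{q3}| = 1.

1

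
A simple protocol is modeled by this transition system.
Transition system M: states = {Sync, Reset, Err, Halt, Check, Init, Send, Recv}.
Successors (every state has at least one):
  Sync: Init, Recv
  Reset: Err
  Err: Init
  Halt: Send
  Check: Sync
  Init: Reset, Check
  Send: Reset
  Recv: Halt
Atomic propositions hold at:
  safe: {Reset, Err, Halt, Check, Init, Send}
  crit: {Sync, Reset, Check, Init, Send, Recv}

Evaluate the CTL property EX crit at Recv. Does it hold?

No

Sat(EX crit) = {s : some successor in {Sync, Reset, Check, Init, Send, Recv}} = {Sync, Err, Halt, Check, Init, Send}
Recv ∉ Sat(EX crit) = {Sync, Err, Halt, Check, Init, Send}, so the formula does not hold at Recv.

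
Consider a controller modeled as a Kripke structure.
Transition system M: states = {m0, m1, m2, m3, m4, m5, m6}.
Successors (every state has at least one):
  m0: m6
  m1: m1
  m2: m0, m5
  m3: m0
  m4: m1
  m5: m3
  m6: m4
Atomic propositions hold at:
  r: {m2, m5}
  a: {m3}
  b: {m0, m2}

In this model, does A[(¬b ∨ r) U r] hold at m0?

No

Sat(¬b) = {m1, m3, m4, m5, m6}
Sat(¬b ∨ r) = {m1, m2, m3, m4, m5, m6}
A[(¬b ∨ r) U r]: least fixpoint, start Z0 = Sat(r) = {m2, m5}, add states in Sat(¬b ∨ r) with every successor in Z. Already a fixed point.
Sat(A[(¬b ∨ r) U r]) = {m2, m5}
m0 ∉ Sat(A[(¬b ∨ r) U r]) = {m2, m5}, so the formula does not hold at m0.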